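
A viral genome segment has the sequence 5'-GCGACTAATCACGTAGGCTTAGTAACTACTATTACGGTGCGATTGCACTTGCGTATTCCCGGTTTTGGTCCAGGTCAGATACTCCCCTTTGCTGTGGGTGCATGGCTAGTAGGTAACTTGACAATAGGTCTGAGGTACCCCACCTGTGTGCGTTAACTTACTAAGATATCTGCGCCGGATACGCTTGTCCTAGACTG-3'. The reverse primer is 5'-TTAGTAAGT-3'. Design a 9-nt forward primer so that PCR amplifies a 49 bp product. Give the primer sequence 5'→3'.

The reverse primer's reverse complement ACTTACTAA matches the template at positions 156–164, so the product ends at position 164.
A 49 bp product then starts at position 164 − 49 + 1 = 116.
The forward primer is identical to the top strand there: ACTTGACAA.

5'-ACTTGACAA-3'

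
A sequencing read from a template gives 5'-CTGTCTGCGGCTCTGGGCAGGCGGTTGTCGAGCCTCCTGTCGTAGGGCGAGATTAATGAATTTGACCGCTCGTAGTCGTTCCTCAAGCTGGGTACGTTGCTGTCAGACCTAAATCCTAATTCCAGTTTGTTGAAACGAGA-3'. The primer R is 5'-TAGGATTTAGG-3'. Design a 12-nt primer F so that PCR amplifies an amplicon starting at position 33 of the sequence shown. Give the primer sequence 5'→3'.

5'-CCTCCTGTCGTA-3'

The reverse primer's reverse complement CCTAAATCCTA matches the template at positions 108–118; the product starts at position 33.
The forward primer is identical to the top strand over positions 33–44: CCTCCTGTCGTA.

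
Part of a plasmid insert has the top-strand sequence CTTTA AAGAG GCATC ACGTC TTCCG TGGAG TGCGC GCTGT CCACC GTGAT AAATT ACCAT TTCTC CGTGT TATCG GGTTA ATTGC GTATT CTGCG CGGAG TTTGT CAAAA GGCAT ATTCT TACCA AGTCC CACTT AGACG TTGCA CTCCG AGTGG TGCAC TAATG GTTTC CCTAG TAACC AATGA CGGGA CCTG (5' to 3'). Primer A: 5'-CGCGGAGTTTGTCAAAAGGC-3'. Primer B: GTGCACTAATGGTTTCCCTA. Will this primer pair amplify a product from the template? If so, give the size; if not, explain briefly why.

No product — both primers anneal to the same strand and extend in the same direction.

Primer A (CGCGGAGTTTGTCAAAAGGC) matches the top strand at positions 94–113 (3' end points downstream).
Primer B (GTGCACTAATGGTTTCCCTA) also matches the top strand directly, at positions 155–174 — its reverse complement TAGGGAAACCATTAGTGCAC is not present.
Both primers anneal to the bottom strand with 3' ends pointing the same way, so neither can prime synthesis back toward the other.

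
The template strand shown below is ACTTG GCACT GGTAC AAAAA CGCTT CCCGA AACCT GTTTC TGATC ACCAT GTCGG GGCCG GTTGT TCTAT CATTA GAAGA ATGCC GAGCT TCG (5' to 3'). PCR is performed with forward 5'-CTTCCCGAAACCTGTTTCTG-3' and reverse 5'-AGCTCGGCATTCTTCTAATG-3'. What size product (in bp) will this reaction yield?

68 bp

The forward primer matches the template at positions 23–42.
The reverse primer's reverse complement is CATTAGAAGAATGCCGAGCT, which matches the template at positions 71–90.
Product length = (reverse-primer end) − (forward-primer start) + 1 = 90 − 23 + 1 = 68 bp.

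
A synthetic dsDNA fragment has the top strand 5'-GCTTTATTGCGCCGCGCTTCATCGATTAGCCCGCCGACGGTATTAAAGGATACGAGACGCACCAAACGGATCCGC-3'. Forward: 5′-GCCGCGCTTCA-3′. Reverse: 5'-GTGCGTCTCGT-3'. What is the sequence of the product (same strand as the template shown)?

5'-GCCGCGCTTCATCGATTAGCCCGCCGACGGTATTAAAGGATACGAGACGCAC-3'

The forward primer matches the template at positions 11–21.
Taking the reverse complement of GTGCGTCTCGT gives ACGAGACGCAC, found at positions 52–62 on the template; the primer anneals here to the top strand with its 3' end pointing upstream.
The product is the template from position 11 through 62 (52 bp).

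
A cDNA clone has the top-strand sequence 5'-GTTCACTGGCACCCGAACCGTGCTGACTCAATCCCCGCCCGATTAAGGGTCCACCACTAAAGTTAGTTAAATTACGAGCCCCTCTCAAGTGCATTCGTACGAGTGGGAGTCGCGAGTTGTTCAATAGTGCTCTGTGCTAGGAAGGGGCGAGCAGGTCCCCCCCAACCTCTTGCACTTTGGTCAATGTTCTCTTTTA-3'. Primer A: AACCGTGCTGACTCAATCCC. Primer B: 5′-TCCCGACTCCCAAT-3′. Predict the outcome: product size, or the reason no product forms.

No product — primer B has no binding site in the template.

Primer B (TCCCGACTCCCAAT) does not match the top strand, and its reverse complement ATTGGGAGTCGGGA does not match either.
With no annealing site for primer B, no amplification occurs.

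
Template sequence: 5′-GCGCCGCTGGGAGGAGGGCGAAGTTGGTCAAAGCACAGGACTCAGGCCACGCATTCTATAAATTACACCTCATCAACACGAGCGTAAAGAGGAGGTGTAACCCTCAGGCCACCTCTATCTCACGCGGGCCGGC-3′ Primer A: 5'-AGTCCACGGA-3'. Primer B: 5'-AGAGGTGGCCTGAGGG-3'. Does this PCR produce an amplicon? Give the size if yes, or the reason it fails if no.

Primer A (AGTCCACGGA) does not match the top strand, and its reverse complement TCCGTGGACT does not match either.
With no annealing site for primer A, no amplification occurs.

No product — primer A has no binding site in the template.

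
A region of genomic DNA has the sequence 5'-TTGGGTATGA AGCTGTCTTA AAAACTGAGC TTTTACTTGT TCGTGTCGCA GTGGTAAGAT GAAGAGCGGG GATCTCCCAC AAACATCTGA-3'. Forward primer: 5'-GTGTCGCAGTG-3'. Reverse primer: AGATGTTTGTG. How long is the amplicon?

46 bp

Scanning the template, GTGTCGCAGTG occurs at positions 43–53; this primer anneals to the bottom strand there with its 3' end pointing downstream.
Reverse complement of the reverse primer: CACAAACATCT. This occurs on the top strand at positions 78–88.
Amplicon spans positions 43–88: 46 bp.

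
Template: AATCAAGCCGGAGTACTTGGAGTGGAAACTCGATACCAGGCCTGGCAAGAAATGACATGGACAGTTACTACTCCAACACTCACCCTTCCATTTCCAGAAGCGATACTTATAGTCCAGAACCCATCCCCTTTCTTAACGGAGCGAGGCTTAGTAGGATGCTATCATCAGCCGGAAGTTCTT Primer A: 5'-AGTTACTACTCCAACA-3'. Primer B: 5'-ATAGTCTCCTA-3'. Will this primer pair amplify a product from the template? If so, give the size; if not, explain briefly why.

No product — primer B has no binding site in the template.

Primer B (ATAGTCTCCTA) does not match the top strand, and its reverse complement TAGGAGACTAT does not match either.
With no annealing site for primer B, no amplification occurs.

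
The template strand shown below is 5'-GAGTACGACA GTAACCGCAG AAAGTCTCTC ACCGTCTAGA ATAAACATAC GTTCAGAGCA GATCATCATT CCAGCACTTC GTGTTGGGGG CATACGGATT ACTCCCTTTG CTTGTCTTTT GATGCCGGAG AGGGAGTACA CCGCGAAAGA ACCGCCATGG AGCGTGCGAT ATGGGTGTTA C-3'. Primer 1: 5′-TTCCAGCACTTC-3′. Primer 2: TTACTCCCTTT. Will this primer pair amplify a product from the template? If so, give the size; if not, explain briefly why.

Primer 1 (TTCCAGCACTTC) matches the top strand at positions 69–80 (3' end points downstream).
Primer 2 (TTACTCCCTTT) also matches the top strand directly, at positions 99–109 — its reverse complement AAAGGGAGTAA is not present.
Both primers anneal to the bottom strand with 3' ends pointing the same way, so neither can prime synthesis back toward the other.

No product — both primers anneal to the same strand and extend in the same direction.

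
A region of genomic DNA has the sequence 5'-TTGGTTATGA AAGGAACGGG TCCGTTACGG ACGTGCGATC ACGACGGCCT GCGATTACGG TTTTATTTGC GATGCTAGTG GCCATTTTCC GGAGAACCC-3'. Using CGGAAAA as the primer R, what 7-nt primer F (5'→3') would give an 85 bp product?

5'-ATGAAAG-3'

The reverse primer's reverse complement TTTTCCG matches the template at positions 85–91, so the product ends at position 91.
An 85 bp product then starts at position 91 − 85 + 1 = 7.
The forward primer is identical to the top strand there: ATGAAAG.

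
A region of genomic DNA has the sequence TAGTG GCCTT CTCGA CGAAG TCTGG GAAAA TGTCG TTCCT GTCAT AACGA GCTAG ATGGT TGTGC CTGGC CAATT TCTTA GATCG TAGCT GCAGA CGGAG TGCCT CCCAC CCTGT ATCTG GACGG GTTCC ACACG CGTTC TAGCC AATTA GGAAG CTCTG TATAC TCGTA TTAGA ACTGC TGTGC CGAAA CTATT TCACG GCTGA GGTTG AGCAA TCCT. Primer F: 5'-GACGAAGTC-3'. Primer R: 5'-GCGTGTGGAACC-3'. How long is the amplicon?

123 bp

Forward primer GACGAAGTC is found on the top strand at positions 14–22.
The reverse primer's reverse complement is GGTTCCACACGC, which matches the template at positions 125–136.
Amplicon spans positions 14–136: 123 bp.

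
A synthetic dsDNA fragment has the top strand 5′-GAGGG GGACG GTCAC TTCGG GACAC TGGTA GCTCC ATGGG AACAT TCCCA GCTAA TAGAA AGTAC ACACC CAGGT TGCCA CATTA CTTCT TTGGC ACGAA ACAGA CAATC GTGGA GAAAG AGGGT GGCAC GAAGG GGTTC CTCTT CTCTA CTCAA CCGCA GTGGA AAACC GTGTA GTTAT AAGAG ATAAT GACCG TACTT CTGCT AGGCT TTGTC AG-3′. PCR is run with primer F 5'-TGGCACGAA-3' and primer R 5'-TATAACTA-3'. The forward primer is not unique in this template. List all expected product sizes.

90 bp, 57 bp

The forward primer TGGCACGAA matches the top strand at positions 92–100, 125–133.
The reverse primer's reverse complement is TAGTTATA, matching at positions 174–181.
Each forward site pairs with the reverse site to give a product ending at position 181: sizes 90, 57 bp.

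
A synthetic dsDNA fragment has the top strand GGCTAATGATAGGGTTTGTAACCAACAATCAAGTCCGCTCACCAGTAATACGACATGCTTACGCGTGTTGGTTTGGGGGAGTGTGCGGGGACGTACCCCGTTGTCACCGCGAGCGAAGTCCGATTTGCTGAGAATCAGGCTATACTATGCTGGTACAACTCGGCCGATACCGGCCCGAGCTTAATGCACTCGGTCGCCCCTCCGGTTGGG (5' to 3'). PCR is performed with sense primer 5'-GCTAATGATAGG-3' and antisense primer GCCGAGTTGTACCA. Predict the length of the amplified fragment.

163 bp

Scanning the template, GCTAATGATAGG occurs at positions 2–13; this primer anneals to the bottom strand there with its 3' end pointing downstream.
Reverse complement of the reverse primer: TGGTACAACTCGGC. This occurs on the top strand at positions 151–164.
Amplicon spans positions 2–164: 163 bp.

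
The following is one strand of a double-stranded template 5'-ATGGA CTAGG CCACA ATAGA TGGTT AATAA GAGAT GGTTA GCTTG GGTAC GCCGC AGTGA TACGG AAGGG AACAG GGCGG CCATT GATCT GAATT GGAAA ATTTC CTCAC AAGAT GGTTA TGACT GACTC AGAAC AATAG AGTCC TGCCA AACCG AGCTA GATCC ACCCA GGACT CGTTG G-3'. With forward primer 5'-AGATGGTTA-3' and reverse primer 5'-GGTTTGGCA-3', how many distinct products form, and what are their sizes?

The forward primer AGATGGTTA matches the top strand at positions 18–26, 32–40, 112–120.
The reverse primer's reverse complement is TGCCAAACC, matching at positions 146–154.
Each forward site pairs with the reverse site to give a product ending at position 154: sizes 137, 123, 43 bp.

Three products: 137 bp, 123 bp, 43 bp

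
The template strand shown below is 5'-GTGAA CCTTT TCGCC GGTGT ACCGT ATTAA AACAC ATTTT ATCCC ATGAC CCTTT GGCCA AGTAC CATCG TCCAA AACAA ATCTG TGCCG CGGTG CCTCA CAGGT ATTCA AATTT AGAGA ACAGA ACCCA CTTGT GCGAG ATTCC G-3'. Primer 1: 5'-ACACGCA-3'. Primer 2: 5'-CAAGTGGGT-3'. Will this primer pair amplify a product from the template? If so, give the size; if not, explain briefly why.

Primer 1 (ACACGCA) does not match the top strand, and its reverse complement TGCGTGT does not match either.
With no annealing site for primer 1, no amplification occurs.

No product — primer 1 has no binding site in the template.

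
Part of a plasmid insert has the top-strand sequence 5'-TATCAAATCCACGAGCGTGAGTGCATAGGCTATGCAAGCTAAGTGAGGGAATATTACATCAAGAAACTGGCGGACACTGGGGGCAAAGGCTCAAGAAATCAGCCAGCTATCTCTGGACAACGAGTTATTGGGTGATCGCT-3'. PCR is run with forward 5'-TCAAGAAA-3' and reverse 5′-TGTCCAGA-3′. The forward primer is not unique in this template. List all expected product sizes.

The forward primer TCAAGAAA matches the top strand at positions 59–66, 91–98.
The reverse primer's reverse complement is TCTGGACA, matching at positions 112–119.
Each forward site pairs with the reverse site to give a product ending at position 119: sizes 61, 29 bp.

61 bp, 29 bp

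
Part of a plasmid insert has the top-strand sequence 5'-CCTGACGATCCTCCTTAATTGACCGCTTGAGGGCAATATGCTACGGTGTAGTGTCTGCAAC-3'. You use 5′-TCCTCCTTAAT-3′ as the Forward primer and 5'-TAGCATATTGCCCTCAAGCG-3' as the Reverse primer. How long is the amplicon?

35 bp

The forward primer matches the template at positions 9–19.
Taking the reverse complement of TAGCATATTGCCCTCAAGCG gives CGCTTGAGGGCAATATGCTA, found at positions 24–43 on the template; the primer anneals here to the top strand with its 3' end pointing upstream.
Product length = (reverse-primer end) − (forward-primer start) + 1 = 43 − 9 + 1 = 35 bp.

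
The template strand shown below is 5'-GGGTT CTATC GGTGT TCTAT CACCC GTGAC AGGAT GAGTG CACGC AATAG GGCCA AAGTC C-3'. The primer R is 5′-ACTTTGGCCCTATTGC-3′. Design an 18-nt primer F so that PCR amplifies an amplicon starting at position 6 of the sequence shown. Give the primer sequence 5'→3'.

The reverse primer's reverse complement GCAATAGGGCCAAAGT matches the template at positions 44–59; the product starts at position 6.
The forward primer is identical to the top strand over positions 6–23: CTATCGGTGTTCTATCAC.

5'-CTATCGGTGTTCTATCAC-3'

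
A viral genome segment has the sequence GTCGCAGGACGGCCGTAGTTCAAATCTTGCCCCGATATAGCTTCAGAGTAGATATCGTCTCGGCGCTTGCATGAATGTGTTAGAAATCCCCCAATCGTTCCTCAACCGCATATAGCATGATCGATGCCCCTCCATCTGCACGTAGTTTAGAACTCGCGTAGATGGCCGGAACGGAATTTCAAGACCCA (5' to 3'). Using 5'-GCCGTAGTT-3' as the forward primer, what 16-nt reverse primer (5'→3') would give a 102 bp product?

5'-ATATGCGGTTGAGGAA-3'

The forward primer binds at positions 12–20, so a 102 bp product ends at position 12 + 102 − 1 = 113.
The reverse primer anneals to the top strand over positions 98–113, i.e. to TTCCTCAACCGCATAT.
Its sequence written 5'→3' is the reverse complement: ATATGCGGTTGAGGAA.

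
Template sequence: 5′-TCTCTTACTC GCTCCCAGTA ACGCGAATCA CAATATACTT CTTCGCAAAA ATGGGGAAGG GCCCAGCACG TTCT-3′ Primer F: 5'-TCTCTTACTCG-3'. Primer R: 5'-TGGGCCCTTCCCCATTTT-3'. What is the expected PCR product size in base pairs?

65 bp

Forward primer TCTCTTACTCG is found on the top strand at positions 1–11.
The reverse primer's reverse complement is AAAATGGGGAAGGGCCCA, which matches the template at positions 48–65.
The product runs from position 1 to position 65, so its length is 65 − 1 + 1 = 65 bp.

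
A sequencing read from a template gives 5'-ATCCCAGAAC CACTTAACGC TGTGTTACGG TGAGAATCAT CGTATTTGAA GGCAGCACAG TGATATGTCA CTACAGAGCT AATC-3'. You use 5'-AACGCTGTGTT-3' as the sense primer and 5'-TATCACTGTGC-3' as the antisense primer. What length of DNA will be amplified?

50 bp

Forward primer AACGCTGTGTT is found on the top strand at positions 16–26.
The reverse primer's reverse complement is GCACAGTGATA, which matches the template at positions 55–65.
Amplicon spans positions 16–65: 50 bp.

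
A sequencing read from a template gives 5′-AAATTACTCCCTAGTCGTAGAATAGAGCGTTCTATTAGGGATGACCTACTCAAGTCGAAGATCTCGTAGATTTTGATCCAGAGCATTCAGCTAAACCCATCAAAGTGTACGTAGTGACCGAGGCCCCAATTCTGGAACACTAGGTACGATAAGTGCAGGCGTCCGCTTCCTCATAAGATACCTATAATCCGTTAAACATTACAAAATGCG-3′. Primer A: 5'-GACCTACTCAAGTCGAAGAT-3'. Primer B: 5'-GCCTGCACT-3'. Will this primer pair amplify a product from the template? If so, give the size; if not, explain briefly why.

Yes — a 118 bp product.

Primer A (GACCTACTCAAGTCGAAGAT) matches the top strand at positions 43–62; it acts as a forward primer.
Primer B's reverse complement is AGTGCAGGC, matching the top strand at positions 152–160; it acts as a reverse primer.
The 3' ends face each other across positions 43–160, giving a 118 bp product.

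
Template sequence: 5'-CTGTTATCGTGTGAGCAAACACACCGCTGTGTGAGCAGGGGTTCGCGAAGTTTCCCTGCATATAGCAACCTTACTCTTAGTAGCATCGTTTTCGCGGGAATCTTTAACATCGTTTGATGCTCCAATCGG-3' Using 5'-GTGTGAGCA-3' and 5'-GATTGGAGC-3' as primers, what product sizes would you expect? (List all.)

The forward primer GTGTGAGCA matches the top strand at positions 9–17, 29–37.
The reverse primer's reverse complement is GCTCCAATC, matching at positions 119–127.
Each forward site pairs with the reverse site to give a product ending at position 127: sizes 119, 99 bp.

119 bp, 99 bp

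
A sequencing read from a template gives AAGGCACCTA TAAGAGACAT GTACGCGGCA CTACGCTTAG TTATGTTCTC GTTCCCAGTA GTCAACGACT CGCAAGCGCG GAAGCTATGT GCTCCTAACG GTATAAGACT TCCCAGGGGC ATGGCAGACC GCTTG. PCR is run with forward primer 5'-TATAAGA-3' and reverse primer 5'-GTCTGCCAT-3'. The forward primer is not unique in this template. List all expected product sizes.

The forward primer TATAAGA matches the top strand at positions 9–15, 102–108.
The reverse primer's reverse complement is ATGGCAGAC, matching at positions 121–129.
Each forward site pairs with the reverse site to give a product ending at position 129: sizes 121, 28 bp.

121 bp, 28 bp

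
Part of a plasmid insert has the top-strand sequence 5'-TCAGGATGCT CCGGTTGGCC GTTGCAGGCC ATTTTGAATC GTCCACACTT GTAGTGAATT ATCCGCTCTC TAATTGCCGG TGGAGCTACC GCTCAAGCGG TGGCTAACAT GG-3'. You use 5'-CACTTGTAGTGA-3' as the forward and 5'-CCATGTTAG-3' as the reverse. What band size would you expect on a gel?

The forward primer matches the template at positions 46–57.
Reverse complement of the reverse primer: CTAACATGG. This occurs on the top strand at positions 104–112.
Amplicon spans positions 46–112: 67 bp.

67 bp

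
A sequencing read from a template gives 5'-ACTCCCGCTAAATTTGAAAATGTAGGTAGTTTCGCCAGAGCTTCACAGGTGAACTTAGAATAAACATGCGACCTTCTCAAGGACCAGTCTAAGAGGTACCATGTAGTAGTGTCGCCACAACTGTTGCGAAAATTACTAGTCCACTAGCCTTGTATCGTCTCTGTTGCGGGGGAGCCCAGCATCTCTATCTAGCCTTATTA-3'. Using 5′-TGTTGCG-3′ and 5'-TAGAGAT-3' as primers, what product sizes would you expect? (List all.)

The forward primer TGTTGCG matches the top strand at positions 122–128, 162–168.
The reverse primer's reverse complement is ATCTCTA, matching at positions 181–187.
Each forward site pairs with the reverse site to give a product ending at position 187: sizes 66, 26 bp.

66 bp, 26 bp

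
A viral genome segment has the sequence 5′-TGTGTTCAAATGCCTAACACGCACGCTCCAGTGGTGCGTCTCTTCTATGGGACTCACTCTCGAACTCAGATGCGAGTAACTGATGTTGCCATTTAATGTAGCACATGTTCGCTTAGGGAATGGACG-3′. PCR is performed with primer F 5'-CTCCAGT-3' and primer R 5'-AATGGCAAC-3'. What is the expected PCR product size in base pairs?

Forward primer CTCCAGT is found on the top strand at positions 26–32.
Taking the reverse complement of AATGGCAAC gives GTTGCCATT, found at positions 85–93 on the template; the primer anneals here to the top strand with its 3' end pointing upstream.
The product runs from position 26 to position 93, so its length is 93 − 26 + 1 = 68 bp.

68 bp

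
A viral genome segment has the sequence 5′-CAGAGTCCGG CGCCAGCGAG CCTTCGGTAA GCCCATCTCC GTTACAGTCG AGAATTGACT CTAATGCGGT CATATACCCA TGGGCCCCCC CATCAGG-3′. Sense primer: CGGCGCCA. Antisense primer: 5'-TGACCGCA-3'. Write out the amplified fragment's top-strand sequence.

The forward primer matches the template at positions 8–15.
The reverse primer's reverse complement is TGCGGTCA, which matches the template at positions 65–72.
The product is the template from position 8 through 72 (65 bp).

5'-CGGCGCCAGCGAGCCTTCGGTAAGCCCATCTCCGTTACAGTCGAGAATTGACTCTAATGCGGTCA-3'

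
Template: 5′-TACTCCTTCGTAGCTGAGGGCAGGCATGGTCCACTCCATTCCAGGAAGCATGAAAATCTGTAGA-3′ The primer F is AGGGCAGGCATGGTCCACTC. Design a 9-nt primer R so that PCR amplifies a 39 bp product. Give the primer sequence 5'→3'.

The forward primer binds at positions 17–36, so a 39 bp product ends at position 17 + 39 − 1 = 55.
The reverse primer anneals to the top strand over positions 47–55, i.e. to AGCATGAAA.
Its sequence written 5'→3' is the reverse complement: TTTCATGCT.

5'-TTTCATGCT-3'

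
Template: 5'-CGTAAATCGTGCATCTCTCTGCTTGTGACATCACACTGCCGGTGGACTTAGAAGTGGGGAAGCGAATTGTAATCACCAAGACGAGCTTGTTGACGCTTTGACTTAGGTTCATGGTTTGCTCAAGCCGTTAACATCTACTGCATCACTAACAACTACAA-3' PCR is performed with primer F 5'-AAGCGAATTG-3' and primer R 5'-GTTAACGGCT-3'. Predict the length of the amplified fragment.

The forward primer matches the template at positions 60–69.
The reverse primer's reverse complement is AGCCGTTAAC, which matches the template at positions 123–132.
Amplicon spans positions 60–132: 73 bp.

73 bp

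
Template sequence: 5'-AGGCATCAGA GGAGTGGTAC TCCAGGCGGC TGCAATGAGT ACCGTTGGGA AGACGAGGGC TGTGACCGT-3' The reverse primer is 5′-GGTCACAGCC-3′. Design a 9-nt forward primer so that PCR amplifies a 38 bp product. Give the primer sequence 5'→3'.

The reverse primer's reverse complement GGCTGTGACC matches the template at positions 58–67, so the product ends at position 67.
A 38 bp product then starts at position 67 − 38 + 1 = 30.
The forward primer is identical to the top strand there: CTGCAATGA.

5'-CTGCAATGA-3'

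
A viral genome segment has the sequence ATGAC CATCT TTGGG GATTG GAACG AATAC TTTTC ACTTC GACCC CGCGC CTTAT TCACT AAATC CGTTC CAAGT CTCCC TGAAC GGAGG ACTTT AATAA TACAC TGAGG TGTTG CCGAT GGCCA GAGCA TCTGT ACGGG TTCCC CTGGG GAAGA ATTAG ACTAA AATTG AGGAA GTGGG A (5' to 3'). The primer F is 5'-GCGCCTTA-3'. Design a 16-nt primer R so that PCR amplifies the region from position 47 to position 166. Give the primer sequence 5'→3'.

5'-TTTAGTCTAATTCTTC-3'

The product's 3' end on the top strand is position 166.
The reverse primer anneals to the top strand over positions 151–166, i.e. to GAAGAATTAGACTAAA.
Its sequence written 5'→3' is the reverse complement: TTTAGTCTAATTCTTC.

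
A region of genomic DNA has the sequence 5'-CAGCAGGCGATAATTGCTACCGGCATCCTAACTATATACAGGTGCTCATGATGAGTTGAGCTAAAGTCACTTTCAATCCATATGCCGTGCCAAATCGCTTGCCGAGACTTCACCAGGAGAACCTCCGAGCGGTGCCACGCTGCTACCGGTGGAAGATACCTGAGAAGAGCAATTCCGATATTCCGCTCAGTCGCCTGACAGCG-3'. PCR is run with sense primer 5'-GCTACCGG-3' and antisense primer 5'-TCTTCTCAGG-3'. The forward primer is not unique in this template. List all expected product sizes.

The forward primer GCTACCGG matches the top strand at positions 16–23, 142–149.
The reverse primer's reverse complement is CCTGAGAAGA, matching at positions 159–168.
Each forward site pairs with the reverse site to give a product ending at position 168: sizes 153, 27 bp.

153 bp, 27 bp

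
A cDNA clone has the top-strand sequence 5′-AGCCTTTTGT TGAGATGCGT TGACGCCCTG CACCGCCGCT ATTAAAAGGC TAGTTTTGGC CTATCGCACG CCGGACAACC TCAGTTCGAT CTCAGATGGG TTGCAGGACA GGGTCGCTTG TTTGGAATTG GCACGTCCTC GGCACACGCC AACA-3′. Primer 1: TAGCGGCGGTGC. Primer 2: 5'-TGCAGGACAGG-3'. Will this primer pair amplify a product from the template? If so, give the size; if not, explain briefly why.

No product — the primers' 3' ends point away from each other.

Primer 1 (TAGCGGCGGTGC) has reverse complement GCACCGCCGCTA, which matches the top strand at positions 30–41; primer 1 anneals to the top strand there with its 3' end pointing upstream toward position 30.
Primer 2 (TGCAGGACAGG) matches the top strand directly at positions 102–112; it anneals to the bottom strand with its 3' end pointing downstream toward position 112.
The 3' ends diverge (primer 1 extends toward position 1, primer 2 toward position 154), so the primers never converge on a shared product.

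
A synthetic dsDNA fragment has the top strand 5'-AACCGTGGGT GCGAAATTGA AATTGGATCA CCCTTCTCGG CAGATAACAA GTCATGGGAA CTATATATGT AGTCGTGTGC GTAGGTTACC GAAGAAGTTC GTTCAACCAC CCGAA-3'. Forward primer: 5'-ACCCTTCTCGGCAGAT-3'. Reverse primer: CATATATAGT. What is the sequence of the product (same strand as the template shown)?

5'-ACCCTTCTCGGCAGATAACAAGTCATGGGAACTATATATG-3'

The forward primer matches the template at positions 30–45.
Taking the reverse complement of CATATATAGT gives ACTATATATG, found at positions 60–69 on the template; the primer anneals here to the top strand with its 3' end pointing upstream.
The product is the template from position 30 through 69 (40 bp).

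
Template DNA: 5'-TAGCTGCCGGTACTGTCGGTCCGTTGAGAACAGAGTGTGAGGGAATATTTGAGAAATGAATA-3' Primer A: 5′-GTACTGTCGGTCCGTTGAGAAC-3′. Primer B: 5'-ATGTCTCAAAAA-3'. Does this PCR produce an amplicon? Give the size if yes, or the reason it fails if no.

Primer B (ATGTCTCAAAAA) does not match the top strand, and its reverse complement TTTTTGAGACAT does not match either.
With no annealing site for primer B, no amplification occurs.

No product — primer B has no binding site in the template.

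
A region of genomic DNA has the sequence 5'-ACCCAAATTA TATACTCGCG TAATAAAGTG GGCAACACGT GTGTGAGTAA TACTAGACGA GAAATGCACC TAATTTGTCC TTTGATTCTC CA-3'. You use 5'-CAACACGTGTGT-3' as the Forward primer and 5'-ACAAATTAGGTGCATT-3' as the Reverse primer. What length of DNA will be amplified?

46 bp

Scanning the template, CAACACGTGTGT occurs at positions 33–44; this primer anneals to the bottom strand there with its 3' end pointing downstream.
Reverse complement of the reverse primer: AATGCACCTAATTTGT. This occurs on the top strand at positions 63–78.
The product runs from position 33 to position 78, so its length is 78 − 33 + 1 = 46 bp.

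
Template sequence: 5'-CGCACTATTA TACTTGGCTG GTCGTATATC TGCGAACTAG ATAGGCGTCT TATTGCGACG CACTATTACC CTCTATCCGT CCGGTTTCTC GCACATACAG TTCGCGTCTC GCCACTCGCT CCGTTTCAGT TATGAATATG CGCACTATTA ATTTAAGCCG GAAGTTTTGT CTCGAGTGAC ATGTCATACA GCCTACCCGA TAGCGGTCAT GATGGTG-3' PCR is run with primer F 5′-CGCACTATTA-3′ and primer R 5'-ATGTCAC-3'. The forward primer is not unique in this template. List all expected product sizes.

182 bp, 124 bp, 42 bp

The forward primer CGCACTATTA matches the top strand at positions 1–10, 59–68, 141–150.
The reverse primer's reverse complement is GTGACAT, matching at positions 176–182.
Each forward site pairs with the reverse site to give a product ending at position 182: sizes 182, 124, 42 bp.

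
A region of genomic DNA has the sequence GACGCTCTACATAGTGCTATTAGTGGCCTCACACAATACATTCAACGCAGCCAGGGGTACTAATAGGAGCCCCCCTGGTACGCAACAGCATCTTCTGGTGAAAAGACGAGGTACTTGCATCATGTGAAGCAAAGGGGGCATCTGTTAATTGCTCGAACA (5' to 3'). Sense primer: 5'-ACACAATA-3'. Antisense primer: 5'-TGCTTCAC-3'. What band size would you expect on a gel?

101 bp

The forward primer matches the template at positions 31–38.
Reverse complement of the reverse primer: GTGAAGCA. This occurs on the top strand at positions 124–131.
Product length = (reverse-primer end) − (forward-primer start) + 1 = 131 − 31 + 1 = 101 bp.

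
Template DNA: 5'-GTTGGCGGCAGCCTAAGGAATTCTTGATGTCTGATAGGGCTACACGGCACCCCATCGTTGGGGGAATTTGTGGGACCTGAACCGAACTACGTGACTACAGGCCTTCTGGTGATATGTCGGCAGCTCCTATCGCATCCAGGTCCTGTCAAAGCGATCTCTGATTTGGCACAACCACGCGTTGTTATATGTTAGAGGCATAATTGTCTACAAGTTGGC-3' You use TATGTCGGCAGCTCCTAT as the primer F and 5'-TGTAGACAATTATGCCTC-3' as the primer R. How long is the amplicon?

Scanning the template, TATGTCGGCAGCTCCTAT occurs at positions 113–130; this primer anneals to the bottom strand there with its 3' end pointing downstream.
Reverse complement of the reverse primer: GAGGCATAATTGTCTACA. This occurs on the top strand at positions 192–209.
The product runs from position 113 to position 209, so its length is 209 − 113 + 1 = 97 bp.

97 bp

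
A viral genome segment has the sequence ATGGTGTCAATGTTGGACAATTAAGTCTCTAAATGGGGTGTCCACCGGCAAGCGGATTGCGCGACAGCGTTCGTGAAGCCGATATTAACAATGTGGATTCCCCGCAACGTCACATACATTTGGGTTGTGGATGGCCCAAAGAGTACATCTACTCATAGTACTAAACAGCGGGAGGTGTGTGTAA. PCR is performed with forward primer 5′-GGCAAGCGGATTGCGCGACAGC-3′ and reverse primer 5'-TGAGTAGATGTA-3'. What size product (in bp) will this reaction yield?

Scanning the template, GGCAAGCGGATTGCGCGACAGC occurs at positions 47–68; this primer anneals to the bottom strand there with its 3' end pointing downstream.
Taking the reverse complement of TGAGTAGATGTA gives TACATCTACTCA, found at positions 144–155 on the template; the primer anneals here to the top strand with its 3' end pointing upstream.
The product runs from position 47 to position 155, so its length is 155 − 47 + 1 = 109 bp.

109 bp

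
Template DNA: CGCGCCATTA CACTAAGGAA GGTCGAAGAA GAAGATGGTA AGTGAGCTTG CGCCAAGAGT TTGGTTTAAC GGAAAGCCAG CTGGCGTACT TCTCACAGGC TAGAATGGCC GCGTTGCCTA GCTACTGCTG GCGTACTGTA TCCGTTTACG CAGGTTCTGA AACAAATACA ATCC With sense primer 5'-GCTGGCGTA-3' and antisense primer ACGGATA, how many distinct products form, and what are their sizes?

Two products: 66 bp, 19 bp

The forward primer GCTGGCGTA matches the top strand at positions 80–88, 127–135.
The reverse primer's reverse complement is TATCCGT, matching at positions 139–145.
Each forward site pairs with the reverse site to give a product ending at position 145: sizes 66, 19 bp.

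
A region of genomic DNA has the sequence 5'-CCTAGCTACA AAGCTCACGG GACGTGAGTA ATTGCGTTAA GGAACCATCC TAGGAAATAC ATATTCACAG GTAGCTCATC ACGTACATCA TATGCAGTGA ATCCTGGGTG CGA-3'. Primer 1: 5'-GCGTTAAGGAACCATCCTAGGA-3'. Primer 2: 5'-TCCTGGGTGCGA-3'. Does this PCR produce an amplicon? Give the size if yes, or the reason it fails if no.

Primer 1 (GCGTTAAGGAACCATCCTAGGA) matches the top strand at positions 34–55 (3' end points downstream).
Primer 2 (TCCTGGGTGCGA) also matches the top strand directly, at positions 102–113 — its reverse complement TCGCACCCAGGA is not present.
Both primers anneal to the bottom strand with 3' ends pointing the same way, so neither can prime synthesis back toward the other.

No product — both primers anneal to the same strand and extend in the same direction.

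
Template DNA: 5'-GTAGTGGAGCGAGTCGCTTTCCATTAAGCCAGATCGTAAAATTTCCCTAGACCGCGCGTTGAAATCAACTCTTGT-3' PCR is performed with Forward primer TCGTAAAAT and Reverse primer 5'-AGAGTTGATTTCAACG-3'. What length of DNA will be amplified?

Scanning the template, TCGTAAAAT occurs at positions 34–42; this primer anneals to the bottom strand there with its 3' end pointing downstream.
The reverse primer's reverse complement is CGTTGAAATCAACTCT, which matches the template at positions 57–72.
Amplicon spans positions 34–72: 39 bp.

39 bp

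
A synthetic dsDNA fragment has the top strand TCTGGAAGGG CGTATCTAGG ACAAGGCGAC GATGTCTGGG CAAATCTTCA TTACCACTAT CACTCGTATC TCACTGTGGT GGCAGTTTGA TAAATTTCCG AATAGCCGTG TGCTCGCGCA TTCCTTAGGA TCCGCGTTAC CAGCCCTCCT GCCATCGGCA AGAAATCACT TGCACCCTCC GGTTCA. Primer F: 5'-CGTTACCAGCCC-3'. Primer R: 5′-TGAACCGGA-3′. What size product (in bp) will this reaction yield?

Scanning the template, CGTTACCAGCCC occurs at positions 135–146; this primer anneals to the bottom strand there with its 3' end pointing downstream.
Reverse complement of the reverse primer: TCCGGTTCA. This occurs on the top strand at positions 178–186.
The product runs from position 135 to position 186, so its length is 186 − 135 + 1 = 52 bp.

52 bp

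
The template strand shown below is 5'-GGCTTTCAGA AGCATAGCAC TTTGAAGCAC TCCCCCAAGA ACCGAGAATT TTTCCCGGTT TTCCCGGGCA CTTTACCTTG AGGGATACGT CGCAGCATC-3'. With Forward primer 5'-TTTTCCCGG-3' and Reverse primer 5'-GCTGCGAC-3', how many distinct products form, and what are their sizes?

Two products: 47 bp, 38 bp

The forward primer TTTTCCCGG matches the top strand at positions 50–58, 59–67.
The reverse primer's reverse complement is GTCGCAGC, matching at positions 89–96.
Each forward site pairs with the reverse site to give a product ending at position 96: sizes 47, 38 bp.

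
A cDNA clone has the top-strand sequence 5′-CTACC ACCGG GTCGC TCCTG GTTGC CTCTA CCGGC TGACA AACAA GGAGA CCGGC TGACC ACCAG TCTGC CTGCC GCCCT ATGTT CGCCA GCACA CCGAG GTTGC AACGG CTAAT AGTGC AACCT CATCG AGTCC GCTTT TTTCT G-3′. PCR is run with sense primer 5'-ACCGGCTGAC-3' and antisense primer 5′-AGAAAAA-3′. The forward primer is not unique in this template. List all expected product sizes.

The forward primer ACCGGCTGAC matches the top strand at positions 30–39, 50–59.
The reverse primer's reverse complement is TTTTTCT, matching at positions 139–145.
Each forward site pairs with the reverse site to give a product ending at position 145: sizes 116, 96 bp.

116 bp, 96 bp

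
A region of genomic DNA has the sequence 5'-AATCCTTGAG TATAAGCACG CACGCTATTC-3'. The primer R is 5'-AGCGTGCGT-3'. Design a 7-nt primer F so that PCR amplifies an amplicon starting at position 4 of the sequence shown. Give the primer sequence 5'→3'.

5'-CCTTGAG-3'

The reverse primer's reverse complement ACGCACGCT matches the template at positions 18–26; the product starts at position 4.
The forward primer is identical to the top strand over positions 4–10: CCTTGAG.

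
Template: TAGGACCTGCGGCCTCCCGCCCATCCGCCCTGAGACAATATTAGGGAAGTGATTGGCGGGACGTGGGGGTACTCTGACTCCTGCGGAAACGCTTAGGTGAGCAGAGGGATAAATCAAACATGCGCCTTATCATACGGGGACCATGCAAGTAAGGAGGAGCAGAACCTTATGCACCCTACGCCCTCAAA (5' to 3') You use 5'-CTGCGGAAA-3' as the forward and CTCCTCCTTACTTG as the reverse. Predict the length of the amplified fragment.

Forward primer CTGCGGAAA is found on the top strand at positions 81–89.
The reverse primer's reverse complement is CAAGTAAGGAGGAG, which matches the template at positions 146–159.
Amplicon spans positions 81–159: 79 bp.

79 bp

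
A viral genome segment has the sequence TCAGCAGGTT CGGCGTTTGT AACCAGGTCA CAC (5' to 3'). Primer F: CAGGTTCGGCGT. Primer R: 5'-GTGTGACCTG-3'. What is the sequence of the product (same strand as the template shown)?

5'-CAGGTTCGGCGTTTGTAACCAGGTCACAC-3'

Forward primer CAGGTTCGGCGT is found on the top strand at positions 5–16.
Taking the reverse complement of GTGTGACCTG gives CAGGTCACAC, found at positions 24–33 on the template; the primer anneals here to the top strand with its 3' end pointing upstream.
The product is the template from position 5 through 33 (29 bp).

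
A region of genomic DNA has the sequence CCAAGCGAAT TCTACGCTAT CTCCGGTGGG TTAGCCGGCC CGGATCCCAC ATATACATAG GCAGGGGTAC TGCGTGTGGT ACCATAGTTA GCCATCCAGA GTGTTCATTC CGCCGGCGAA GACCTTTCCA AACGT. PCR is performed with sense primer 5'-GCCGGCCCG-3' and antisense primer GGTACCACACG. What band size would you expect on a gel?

The forward primer matches the template at positions 34–42.
Reverse complement of the reverse primer: CGTGTGGTACC. This occurs on the top strand at positions 73–83.
Amplicon spans positions 34–83: 50 bp.

50 bp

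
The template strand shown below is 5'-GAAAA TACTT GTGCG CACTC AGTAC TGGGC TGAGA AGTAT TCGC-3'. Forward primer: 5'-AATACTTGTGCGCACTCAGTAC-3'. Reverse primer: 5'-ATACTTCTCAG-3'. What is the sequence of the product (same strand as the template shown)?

5'-AATACTTGTGCGCACTCAGTACTGGGCTGAGAAGTAT-3'

Forward primer AATACTTGTGCGCACTCAGTAC is found on the top strand at positions 4–25.
Taking the reverse complement of ATACTTCTCAG gives CTGAGAAGTAT, found at positions 30–40 on the template; the primer anneals here to the top strand with its 3' end pointing upstream.
The product is the template from position 4 through 40 (37 bp).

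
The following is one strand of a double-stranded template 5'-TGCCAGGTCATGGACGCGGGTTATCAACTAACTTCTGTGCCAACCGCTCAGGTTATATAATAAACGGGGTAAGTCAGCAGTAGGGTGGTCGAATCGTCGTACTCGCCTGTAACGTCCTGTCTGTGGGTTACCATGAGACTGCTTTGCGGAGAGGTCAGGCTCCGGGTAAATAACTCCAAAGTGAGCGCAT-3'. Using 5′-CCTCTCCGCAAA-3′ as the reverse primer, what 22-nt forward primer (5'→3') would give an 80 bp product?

5'-CAGCAGTAGGGTGGTCGAATCG-3'

The reverse primer's reverse complement TTTGCGGAGAGG matches the template at positions 143–154, so the product ends at position 154.
An 80 bp product then starts at position 154 − 80 + 1 = 75.
The forward primer is identical to the top strand there: CAGCAGTAGGGTGGTCGAATCG.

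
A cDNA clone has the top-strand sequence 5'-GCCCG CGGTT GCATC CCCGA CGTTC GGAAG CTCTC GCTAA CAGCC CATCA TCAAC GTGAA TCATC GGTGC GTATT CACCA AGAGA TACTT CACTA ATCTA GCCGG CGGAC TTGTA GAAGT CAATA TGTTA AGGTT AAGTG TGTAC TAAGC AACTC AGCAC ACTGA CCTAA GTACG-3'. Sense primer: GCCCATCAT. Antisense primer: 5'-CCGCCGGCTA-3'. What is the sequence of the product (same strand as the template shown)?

5'-GCCCATCATCAACGTGAATCATCGGTGCGTATTCACCAAGAGATACTTCACTAATCTAGCCGGCGG-3'

The forward primer matches the template at positions 43–51.
Taking the reverse complement of CCGCCGGCTA gives TAGCCGGCGG, found at positions 99–108 on the template; the primer anneals here to the top strand with its 3' end pointing upstream.
The product is the template from position 43 through 108 (66 bp).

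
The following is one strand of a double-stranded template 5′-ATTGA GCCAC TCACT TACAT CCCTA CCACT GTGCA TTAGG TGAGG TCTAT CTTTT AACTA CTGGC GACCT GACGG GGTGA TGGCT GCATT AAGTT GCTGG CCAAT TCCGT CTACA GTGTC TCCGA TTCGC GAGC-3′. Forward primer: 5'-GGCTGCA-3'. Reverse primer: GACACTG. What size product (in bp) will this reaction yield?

39 bp

The forward primer matches the template at positions 82–88.
Reverse complement of the reverse primer: CAGTGTC. This occurs on the top strand at positions 114–120.
Amplicon spans positions 82–120: 39 bp.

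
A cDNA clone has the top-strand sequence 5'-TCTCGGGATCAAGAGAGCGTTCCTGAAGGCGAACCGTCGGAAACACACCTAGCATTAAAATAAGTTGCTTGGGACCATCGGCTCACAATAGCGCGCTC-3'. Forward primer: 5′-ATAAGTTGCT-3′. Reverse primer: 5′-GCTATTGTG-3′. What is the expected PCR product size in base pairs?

Scanning the template, ATAAGTTGCT occurs at positions 60–69; this primer anneals to the bottom strand there with its 3' end pointing downstream.
Reverse complement of the reverse primer: CACAATAGC. This occurs on the top strand at positions 84–92.
Amplicon spans positions 60–92: 33 bp.

33 bp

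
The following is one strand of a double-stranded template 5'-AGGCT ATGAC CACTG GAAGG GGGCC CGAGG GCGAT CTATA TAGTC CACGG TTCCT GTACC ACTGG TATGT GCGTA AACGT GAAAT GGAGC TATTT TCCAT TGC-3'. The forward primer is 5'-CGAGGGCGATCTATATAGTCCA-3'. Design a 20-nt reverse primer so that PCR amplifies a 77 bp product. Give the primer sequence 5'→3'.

The forward primer binds at positions 26–47, so a 77 bp product ends at position 26 + 77 − 1 = 102.
The reverse primer anneals to the top strand over positions 83–102, i.e. to AATGGAGCTATTTTCCATTG.
Its sequence written 5'→3' is the reverse complement: CAATGGAAAATAGCTCCATT.

5'-CAATGGAAAATAGCTCCATT-3'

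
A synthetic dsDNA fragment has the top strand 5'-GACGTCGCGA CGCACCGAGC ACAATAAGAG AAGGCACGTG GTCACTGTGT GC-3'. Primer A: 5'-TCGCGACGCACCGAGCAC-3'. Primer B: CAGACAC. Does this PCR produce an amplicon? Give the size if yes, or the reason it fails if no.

Primer B (CAGACAC) does not match the top strand, and its reverse complement GTGTCTG does not match either.
With no annealing site for primer B, no amplification occurs.

No product — primer B has no binding site in the template.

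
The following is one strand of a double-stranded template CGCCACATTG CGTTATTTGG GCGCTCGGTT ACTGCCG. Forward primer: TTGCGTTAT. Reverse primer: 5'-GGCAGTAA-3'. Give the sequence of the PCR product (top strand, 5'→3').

5'-TTGCGTTATTTGGGCGCTCGGTTACTGCC-3'

Forward primer TTGCGTTAT is found on the top strand at positions 8–16.
Reverse complement of the reverse primer: TTACTGCC. This occurs on the top strand at positions 29–36.
The product is the template from position 8 through 36 (29 bp).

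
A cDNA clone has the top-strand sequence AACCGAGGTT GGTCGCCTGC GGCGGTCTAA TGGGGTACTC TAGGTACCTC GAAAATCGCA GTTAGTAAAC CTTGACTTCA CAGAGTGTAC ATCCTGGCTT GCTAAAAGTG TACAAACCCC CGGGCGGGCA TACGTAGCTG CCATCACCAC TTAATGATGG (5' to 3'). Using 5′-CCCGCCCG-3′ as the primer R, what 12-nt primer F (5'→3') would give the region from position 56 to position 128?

The reverse primer's reverse complement CGGGCGGG matches the template at positions 121–128; the product starts at position 56.
The forward primer is identical to the top strand over positions 56–67: TCGCAGTTAGTA.

5'-TCGCAGTTAGTA-3'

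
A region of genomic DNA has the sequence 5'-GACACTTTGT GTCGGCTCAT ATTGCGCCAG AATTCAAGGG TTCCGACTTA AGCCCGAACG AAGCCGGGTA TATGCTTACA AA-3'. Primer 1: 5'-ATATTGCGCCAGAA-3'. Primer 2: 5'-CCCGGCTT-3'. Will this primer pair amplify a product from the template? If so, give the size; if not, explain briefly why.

Yes — a 50 bp product.

Primer 1 (ATATTGCGCCAGAA) matches the top strand at positions 19–32; it acts as a forward primer.
Primer 2's reverse complement is AAGCCGGG, matching the top strand at positions 61–68; it acts as a reverse primer.
The 3' ends face each other across positions 19–68, giving a 50 bp product.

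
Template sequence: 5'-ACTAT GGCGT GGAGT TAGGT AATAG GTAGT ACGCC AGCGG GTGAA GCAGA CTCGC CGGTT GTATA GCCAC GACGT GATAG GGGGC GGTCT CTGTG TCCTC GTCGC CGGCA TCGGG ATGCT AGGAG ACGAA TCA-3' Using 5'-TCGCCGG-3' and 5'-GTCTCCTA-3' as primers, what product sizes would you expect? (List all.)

76 bp, 26 bp

The forward primer TCGCCGG matches the top strand at positions 52–58, 102–108.
The reverse primer's reverse complement is TAGGAGAC, matching at positions 120–127.
Each forward site pairs with the reverse site to give a product ending at position 127: sizes 76, 26 bp.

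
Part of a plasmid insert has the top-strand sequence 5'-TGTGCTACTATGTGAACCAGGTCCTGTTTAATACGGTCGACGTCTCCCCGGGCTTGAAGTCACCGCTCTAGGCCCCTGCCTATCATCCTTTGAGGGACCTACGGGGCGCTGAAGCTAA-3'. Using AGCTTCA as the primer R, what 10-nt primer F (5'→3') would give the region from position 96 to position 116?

The reverse primer's reverse complement TGAAGCT matches the template at positions 110–116; the product starts at position 96.
The forward primer is identical to the top strand over positions 96–105: GACCTACGGG.

5'-GACCTACGGG-3'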